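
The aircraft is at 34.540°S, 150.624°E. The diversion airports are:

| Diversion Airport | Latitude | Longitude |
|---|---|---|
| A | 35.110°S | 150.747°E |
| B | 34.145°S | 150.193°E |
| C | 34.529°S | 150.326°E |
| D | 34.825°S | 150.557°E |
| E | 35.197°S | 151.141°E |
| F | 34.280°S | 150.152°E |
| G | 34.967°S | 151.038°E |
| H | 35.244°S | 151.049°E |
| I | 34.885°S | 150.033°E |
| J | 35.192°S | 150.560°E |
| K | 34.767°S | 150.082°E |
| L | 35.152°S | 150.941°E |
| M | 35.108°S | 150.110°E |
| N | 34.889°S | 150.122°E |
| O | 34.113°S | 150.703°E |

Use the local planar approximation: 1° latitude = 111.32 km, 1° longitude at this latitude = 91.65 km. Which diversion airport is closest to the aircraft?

Distances from 34.540°S, 150.624°E:
A: 64.446 km
B: 59.109 km
C: 27.339 km
D: 32.315 km
E: 87.145 km
F: 52.048 km
G: 60.820 km
H: 87.515 km
I: 66.399 km
J: 72.817 km
K: 55.732 km
L: 74.064 km
M: 78.849 km
N: 60.217 km
O: 48.082 km
Minimum: C at 27.339 km.

C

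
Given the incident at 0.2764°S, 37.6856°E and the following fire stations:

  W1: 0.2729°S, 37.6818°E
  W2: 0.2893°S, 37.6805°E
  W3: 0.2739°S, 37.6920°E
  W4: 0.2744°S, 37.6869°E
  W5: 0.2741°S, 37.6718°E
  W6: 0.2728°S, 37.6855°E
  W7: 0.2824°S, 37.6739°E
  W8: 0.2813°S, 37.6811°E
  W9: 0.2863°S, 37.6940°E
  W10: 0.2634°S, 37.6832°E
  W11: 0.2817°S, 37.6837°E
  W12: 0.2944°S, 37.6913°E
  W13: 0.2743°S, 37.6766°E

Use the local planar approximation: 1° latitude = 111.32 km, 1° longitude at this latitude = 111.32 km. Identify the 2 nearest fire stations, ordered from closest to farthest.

Distances from 0.2764°S, 37.6856°E:
W1: √((0.0035·111.32)² + (-0.0038·111.32)²) = √(0.151804 + 0.178943) = 0.5751 km
W2: √((-0.0129·111.32)² + (-0.0051·111.32)²) = √(2.062176 + 0.322320) = 1.5442 km
W3: √((0.0025·111.32)² + (0.0064·111.32)²) = √(0.077451 + 0.507582) = 0.7649 km
W4: √((0.0020·111.32)² + (0.0013·111.32)²) = √(0.049569 + 0.020943) = 0.2655 km
W5: √((0.0023·111.32)² + (-0.0138·111.32)²) = √(0.065554 + 2.359960) = 1.5574 km
W6: √((0.0036·111.32)² + (-0.0001·111.32)²) = √(0.160602 + 0.000124) = 0.4009 km
W7: √((-0.0060·111.32)² + (-0.0117·111.32)²) = √(0.446117 + 1.696360) = 1.4637 km
W8: √((-0.0049·111.32)² + (-0.0045·111.32)²) = √(0.297535 + 0.250941) = 0.7406 km
W9: √((-0.0099·111.32)² + (0.0084·111.32)²) = √(1.214554 + 0.874390) = 1.4453 km
W10: √((0.0130·111.32)² + (-0.0024·111.32)²) = √(2.094272 + 0.071379) = 1.4716 km
W11: √((-0.0053·111.32)² + (-0.0019·111.32)²) = √(0.348095 + 0.044736) = 0.6268 km
W12: √((-0.0180·111.32)² + (0.0057·111.32)²) = √(4.015054 + 0.402621) = 2.1018 km
W13: √((0.0021·111.32)² + (-0.0090·111.32)²) = √(0.054649 + 1.003764) = 1.0288 km
Sorted: W4 (0.2655 km) < W6 (0.4009 km) < W1 (0.5751 km) < W11 (0.6268 km) < …

W4, W6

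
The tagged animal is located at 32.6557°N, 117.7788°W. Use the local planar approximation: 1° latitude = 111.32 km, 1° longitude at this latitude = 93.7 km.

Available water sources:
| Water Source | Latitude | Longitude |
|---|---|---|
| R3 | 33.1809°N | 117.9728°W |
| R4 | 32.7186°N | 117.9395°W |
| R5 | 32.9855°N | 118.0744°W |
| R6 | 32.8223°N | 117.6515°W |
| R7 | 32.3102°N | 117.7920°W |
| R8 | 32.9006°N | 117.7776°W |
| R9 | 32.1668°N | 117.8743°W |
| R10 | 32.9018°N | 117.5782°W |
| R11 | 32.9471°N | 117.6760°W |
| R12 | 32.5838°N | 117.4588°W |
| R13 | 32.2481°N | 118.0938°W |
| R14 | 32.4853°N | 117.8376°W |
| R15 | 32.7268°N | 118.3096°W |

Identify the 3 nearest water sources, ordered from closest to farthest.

Distances from 32.6557°N, 117.7788°W:
R3: √((0.5252·111.32)² + (-0.1940·93.7)²) = √(3418.187095 + 330.432413) = 61.2260 km
R4: √((0.0629·111.32)² + (-0.1607·93.7)²) = √(49.028396 + 226.731017) = 16.6060 km
R5: √((0.3298·111.32)² + (-0.2956·93.7)²) = √(1347.869040 + 767.163693) = 45.9895 km
R6: √((0.1666·111.32)² + (0.1273·93.7)²) = √(343.950852 + 142.277423) = 22.0506 km
R7: √((-0.3455·111.32)² + (-0.0132·93.7)²) = √(1479.253136 + 1.529773) = 38.4809 km
R8: √((0.2449·111.32)² + (0.0012·93.7)²) = √(743.231257 + 0.012643) = 27.2625 km
R9: √((-0.4889·111.32)² + (-0.0955·93.7)²) = √(2962.009655 + 80.072968) = 55.1551 km
R10: √((0.2461·111.32)² + (0.2006·93.7)²) = √(750.532707 + 353.297886) = 33.2239 km
R11: √((0.2914·111.32)² + (0.1028·93.7)²) = √(1052.265884 + 92.782359) = 33.8386 km
R12: √((-0.0719·111.32)² + (0.3200·93.7)²) = √(64.062543 + 899.040256) = 31.0339 km
R13: √((-0.4076·111.32)² + (-0.3150·93.7)²) = √(2058.802780 + 871.164740) = 54.1292 km
R14: √((-0.1704·111.32)² + (-0.0588·93.7)²) = √(359.820229 + 30.355251) = 19.7529 km
R15: √((0.0711·111.32)² + (-0.5308·93.7)²) = √(62.644882 + 2473.665717) = 50.3618 km
Sorted: R4 (16.6060 km) < R14 (19.7529 km) < R6 (22.0506 km) < R8 (27.2625 km) < R12 (31.0339 km) < …

R4, R14, R6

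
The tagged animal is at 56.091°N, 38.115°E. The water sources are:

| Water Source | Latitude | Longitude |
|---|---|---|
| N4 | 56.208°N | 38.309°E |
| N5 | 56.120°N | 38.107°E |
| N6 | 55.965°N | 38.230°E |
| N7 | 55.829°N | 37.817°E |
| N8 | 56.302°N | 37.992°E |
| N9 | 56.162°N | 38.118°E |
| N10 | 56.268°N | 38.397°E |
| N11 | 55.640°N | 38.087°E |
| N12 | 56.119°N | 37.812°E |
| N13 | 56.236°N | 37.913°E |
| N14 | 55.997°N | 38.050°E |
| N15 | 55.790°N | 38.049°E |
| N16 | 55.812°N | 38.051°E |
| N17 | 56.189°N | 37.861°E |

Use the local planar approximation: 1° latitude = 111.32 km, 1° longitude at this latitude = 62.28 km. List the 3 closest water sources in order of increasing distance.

N5, N9, N14

Distances from 56.091°N, 38.115°E:
N4: 17.766 km
N5: 3.267 km
N6: 15.749 km
N7: 34.570 km
N8: 24.706 km
N9: 7.906 km
N10: 26.395 km
N11: 50.236 km
N12: 19.127 km
N13: 20.465 km
N14: 11.220 km
N15: 33.759 km
N16: 31.313 km
N17: 19.216 km
Sorted: N5 (3.267 km) < N9 (7.906 km) < N14 (11.220 km) < N6 (15.749 km) < N4 (17.766 km) < …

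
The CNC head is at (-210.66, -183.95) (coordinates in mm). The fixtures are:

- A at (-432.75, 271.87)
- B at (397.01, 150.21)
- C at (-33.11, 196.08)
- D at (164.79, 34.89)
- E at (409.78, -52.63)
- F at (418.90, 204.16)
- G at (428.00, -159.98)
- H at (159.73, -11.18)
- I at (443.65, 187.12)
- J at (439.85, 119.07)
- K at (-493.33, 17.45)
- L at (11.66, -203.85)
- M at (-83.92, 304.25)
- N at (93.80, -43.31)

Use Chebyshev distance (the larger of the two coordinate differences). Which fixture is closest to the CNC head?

Distances from (-210.66, -183.95):
A: max(|-222.09|, |455.82|) = 455.82 mm
B: max(|607.67|, |334.16|) = 607.67 mm
C: max(|177.55|, |380.03|) = 380.03 mm
D: max(|375.45|, |218.84|) = 375.45 mm
E: max(|620.44|, |131.32|) = 620.44 mm
F: max(|629.56|, |388.11|) = 629.56 mm
G: max(|638.66|, |23.97|) = 638.66 mm
H: max(|370.39|, |172.77|) = 370.39 mm
I: max(|654.31|, |371.07|) = 654.31 mm
J: max(|650.51|, |303.02|) = 650.51 mm
K: max(|-282.67|, |201.40|) = 282.67 mm
L: max(|222.32|, |-19.90|) = 222.32 mm
M: max(|126.74|, |488.20|) = 488.20 mm
N: max(|304.46|, |140.64|) = 304.46 mm
Minimum: L at 222.32 mm.

L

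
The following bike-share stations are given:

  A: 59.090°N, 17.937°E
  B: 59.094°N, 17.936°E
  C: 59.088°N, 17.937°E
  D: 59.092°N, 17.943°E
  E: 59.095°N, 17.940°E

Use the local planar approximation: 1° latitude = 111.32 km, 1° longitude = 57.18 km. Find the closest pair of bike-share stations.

Pairwise distances:
A–C: √((-0.002·111.32)² + (0.000·57.18)²) = √(0.04957 + 0.00000) = 0.223 km
B–E: √((0.001·111.32)² + (0.004·57.18)²) = √(0.01239 + 0.05231) = 0.254 km
D–E: √((0.003·111.32)² + (-0.003·57.18)²) = √(0.11153 + 0.02943) = 0.375 km
A–D: √((0.002·111.32)² + (0.006·57.18)²) = √(0.04957 + 0.11770) = 0.409 km
A–B: √((0.004·111.32)² + (-0.001·57.18)²) = √(0.19827 + 0.00327) = 0.449 km
B–D: √((-0.002·111.32)² + (0.007·57.18)²) = √(0.04957 + 0.16021) = 0.458 km
C–D: √((0.004·111.32)² + (0.006·57.18)²) = √(0.19827 + 0.11770) = 0.562 km
A–E: √((0.005·111.32)² + (0.003·57.18)²) = √(0.30980 + 0.02943) = 0.582 km
B–C: √((-0.006·111.32)² + (0.001·57.18)²) = √(0.44612 + 0.00327) = 0.670 km
C–E: √((0.007·111.32)² + (0.003·57.18)²) = √(0.60721 + 0.02943) = 0.798 km
Closest pair: A–C at 0.223 km.

A and C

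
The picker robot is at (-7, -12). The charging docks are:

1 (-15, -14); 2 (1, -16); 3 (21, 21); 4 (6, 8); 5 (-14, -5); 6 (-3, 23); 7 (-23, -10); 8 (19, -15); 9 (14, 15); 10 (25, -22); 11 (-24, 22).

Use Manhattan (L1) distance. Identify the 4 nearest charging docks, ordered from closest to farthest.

Distances from (-7, -12):
1: |-8| + |-2| = 8 + 2 = 10
2: |8| + |-4| = 8 + 4 = 12
3: |28| + |33| = 28 + 33 = 61
4: |13| + |20| = 13 + 20 = 33
5: |-7| + |7| = 7 + 7 = 14
6: |4| + |35| = 4 + 35 = 39
7: |-16| + |2| = 16 + 2 = 18
8: |26| + |-3| = 26 + 3 = 29
9: |21| + |27| = 21 + 27 = 48
10: |32| + |-10| = 32 + 10 = 42
11: |-17| + |34| = 17 + 34 = 51
Sorted: 1 (10) < 2 (12) < 5 (14) < 7 (18) < 8 (29) < 4 (33) < …

1, 2, 5, 7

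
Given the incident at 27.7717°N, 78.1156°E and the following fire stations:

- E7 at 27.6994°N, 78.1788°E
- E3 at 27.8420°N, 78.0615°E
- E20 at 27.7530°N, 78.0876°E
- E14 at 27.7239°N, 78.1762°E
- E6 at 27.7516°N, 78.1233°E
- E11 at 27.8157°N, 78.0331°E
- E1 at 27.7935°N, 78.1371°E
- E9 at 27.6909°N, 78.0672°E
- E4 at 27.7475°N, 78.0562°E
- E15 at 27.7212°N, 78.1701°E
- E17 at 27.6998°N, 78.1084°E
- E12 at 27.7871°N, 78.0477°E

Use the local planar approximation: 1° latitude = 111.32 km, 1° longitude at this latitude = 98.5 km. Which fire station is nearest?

Distances from 27.7717°N, 78.1156°E:
E7: 10.1750 km
E3: 9.4678 km
E20: 3.4554 km
E14: 7.9965 km
E6: 2.3626 km
E11: 9.4883 km
E1: 3.2209 km
E9: 10.1800 km
E4: 6.4413 km
E15: 7.7731 km
E17: 8.0353 km
E12: 6.9044 km
Minimum: E6 at 2.3626 km.

E6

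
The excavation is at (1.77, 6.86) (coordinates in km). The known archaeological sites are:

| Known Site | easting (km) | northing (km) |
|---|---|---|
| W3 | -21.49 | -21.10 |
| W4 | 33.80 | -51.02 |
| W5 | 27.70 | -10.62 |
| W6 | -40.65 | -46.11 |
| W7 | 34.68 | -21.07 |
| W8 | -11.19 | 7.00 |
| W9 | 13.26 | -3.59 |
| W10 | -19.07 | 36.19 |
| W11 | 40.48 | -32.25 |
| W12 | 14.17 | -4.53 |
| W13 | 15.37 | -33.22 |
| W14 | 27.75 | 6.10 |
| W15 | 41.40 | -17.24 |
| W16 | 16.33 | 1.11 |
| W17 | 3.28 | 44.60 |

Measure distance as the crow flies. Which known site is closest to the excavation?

W8

Distances from (1.77, 6.86):
W3: √((-23.26)² + (-27.96)²) = √(541.0276 + 781.7616) = 36.37 km
W4: √((32.03)² + (-57.88)²) = √(1025.9209 + 3350.0944) = 66.15 km
W5: √((25.93)² + (-17.48)²) = √(672.3649 + 305.5504) = 31.27 km
W6: √((-42.42)² + (-52.97)²) = √(1799.4564 + 2805.8209) = 67.86 km
W7: √((32.91)² + (-27.93)²) = √(1083.0681 + 780.0849) = 43.16 km
W8: √((-12.96)² + (0.14)²) = √(167.9616 + 0.0196) = 12.96 km
W9: √((11.49)² + (-10.45)²) = √(132.0201 + 109.2025) = 15.53 km
W10: √((-20.84)² + (29.33)²) = √(434.3056 + 860.2489) = 35.98 km
W11: √((38.71)² + (-39.11)²) = √(1498.4641 + 1529.5921) = 55.03 km
W12: √((12.40)² + (-11.39)²) = √(153.7600 + 129.7321) = 16.84 km
W13: √((13.60)² + (-40.08)²) = √(184.9600 + 1606.4064) = 42.32 km
W14: √((25.98)² + (-0.76)²) = √(674.9604 + 0.5776) = 25.99 km
W15: √((39.63)² + (-24.10)²) = √(1570.5369 + 580.8100) = 46.38 km
W16: √((14.56)² + (-5.75)²) = √(211.9936 + 33.0625) = 15.65 km
W17: √((1.51)² + (37.74)²) = √(2.2801 + 1424.3076) = 37.77 km
Minimum: W8 at 12.96 km.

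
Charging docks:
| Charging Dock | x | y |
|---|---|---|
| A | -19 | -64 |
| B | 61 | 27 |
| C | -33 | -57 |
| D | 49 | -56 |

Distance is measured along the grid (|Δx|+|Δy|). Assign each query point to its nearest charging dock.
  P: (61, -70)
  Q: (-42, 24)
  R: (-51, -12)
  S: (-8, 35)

P→D; Q→C; R→C; S→B

P at (61, -70):
  A: |-80| + |6| = 80 + 6 = 86
  B: |0| + |97| = 0 + 97 = 97
  C: |-94| + |13| = 94 + 13 = 107
  D: |-12| + |14| = 12 + 14 = 26
  → nearest: D (26)
Q at (-42, 24):
  A: |23| + |-88| = 23 + 88 = 111
  B: |103| + |3| = 103 + 3 = 106
  C: |9| + |-81| = 9 + 81 = 90
  D: |91| + |-80| = 91 + 80 = 171
  → nearest: C (90)
R at (-51, -12):
  A: |32| + |-52| = 32 + 52 = 84
  B: |112| + |39| = 112 + 39 = 151
  C: |18| + |-45| = 18 + 45 = 63
  D: |100| + |-44| = 100 + 44 = 144
  → nearest: C (63)
S at (-8, 35):
  A: |-11| + |-99| = 11 + 99 = 110
  B: |69| + |-8| = 69 + 8 = 77
  C: |-25| + |-92| = 25 + 92 = 117
  D: |57| + |-91| = 57 + 91 = 148
  → nearest: B (77)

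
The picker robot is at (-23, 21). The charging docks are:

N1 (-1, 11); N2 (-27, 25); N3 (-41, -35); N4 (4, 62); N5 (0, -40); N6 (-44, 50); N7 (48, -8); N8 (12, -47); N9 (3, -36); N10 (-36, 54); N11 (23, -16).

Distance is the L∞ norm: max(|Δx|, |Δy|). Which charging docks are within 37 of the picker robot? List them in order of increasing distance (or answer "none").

Distances from (-23, 21):
N1: 22
N2: 4
N3: 56
N4: 41
N5: 61
N6: 29
N7: 71
N8: 68
N9: 57
N10: 33
N11: 46
Threshold 37: N2 (4), N1 (22), N6 (29), N10 (33) are within range.

N2, N1, N6, N10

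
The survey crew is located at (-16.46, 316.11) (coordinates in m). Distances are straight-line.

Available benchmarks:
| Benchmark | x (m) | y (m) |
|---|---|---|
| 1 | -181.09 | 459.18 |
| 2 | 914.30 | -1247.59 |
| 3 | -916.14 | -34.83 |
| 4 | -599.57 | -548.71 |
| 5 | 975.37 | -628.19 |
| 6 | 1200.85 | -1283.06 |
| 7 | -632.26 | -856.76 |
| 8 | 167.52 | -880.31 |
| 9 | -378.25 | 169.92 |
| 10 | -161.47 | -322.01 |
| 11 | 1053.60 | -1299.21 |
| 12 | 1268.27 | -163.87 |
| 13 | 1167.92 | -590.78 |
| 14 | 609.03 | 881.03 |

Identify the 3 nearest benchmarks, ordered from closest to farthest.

Distances from (-16.46, 316.11):
1: √((-164.63)² + (143.07)²) = √(27103.0369 + 20469.0249) = 218.11 m
2: √((930.76)² + (-1563.70)²) = √(866314.1776 + 2445157.6900) = 1819.75 m
3: √((-899.68)² + (-350.94)²) = √(809424.1024 + 123158.8836) = 965.70 m
4: √((-583.11)² + (-864.82)²) = √(340017.2721 + 747913.6324) = 1043.04 m
5: √((991.83)² + (-944.30)²) = √(983726.7489 + 891702.4900) = 1369.46 m
6: √((1217.31)² + (-1599.17)²) = √(1481843.6361 + 2557344.6889) = 2009.77 m
7: √((-615.80)² + (-1172.87)²) = √(379209.6400 + 1375624.0369) = 1324.70 m
8: √((183.98)² + (-1196.42)²) = √(33848.6404 + 1431420.8164) = 1210.48 m
9: √((-361.79)² + (-146.19)²) = √(130892.0041 + 21371.5161) = 390.21 m
10: √((-145.01)² + (-638.12)²) = √(21027.9001 + 407197.1344) = 654.39 m
11: √((1070.06)² + (-1615.32)²) = √(1145028.4036 + 2609258.7024) = 1937.60 m
12: √((1284.73)² + (-479.98)²) = √(1650531.1729 + 230380.8004) = 1371.46 m
13: √((1184.38)² + (-906.89)²) = √(1402755.9844 + 822449.4721) = 1491.71 m
14: √((625.49)² + (564.92)²) = √(391237.7401 + 319134.6064) = 842.84 m
Sorted: 1 (218.11 m) < 9 (390.21 m) < 10 (654.39 m) < 14 (842.84 m) < 3 (965.70 m) < …

1, 9, 10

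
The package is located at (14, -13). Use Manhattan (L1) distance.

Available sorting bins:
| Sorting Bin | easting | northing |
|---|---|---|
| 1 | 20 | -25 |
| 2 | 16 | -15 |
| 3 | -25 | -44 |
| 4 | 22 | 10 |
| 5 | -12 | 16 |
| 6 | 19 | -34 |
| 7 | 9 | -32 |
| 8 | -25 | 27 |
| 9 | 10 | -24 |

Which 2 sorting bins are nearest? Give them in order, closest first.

Distances from (14, -13):
1: |6| + |-12| = 6 + 12 = 18
2: |2| + |-2| = 2 + 2 = 4
3: |-39| + |-31| = 39 + 31 = 70
4: |8| + |23| = 8 + 23 = 31
5: |-26| + |29| = 26 + 29 = 55
6: |5| + |-21| = 5 + 21 = 26
7: |-5| + |-19| = 5 + 19 = 24
8: |-39| + |40| = 39 + 40 = 79
9: |-4| + |-11| = 4 + 11 = 15
Sorted: 2 (4) < 9 (15) < 1 (18) < 7 (24) < …

2, 9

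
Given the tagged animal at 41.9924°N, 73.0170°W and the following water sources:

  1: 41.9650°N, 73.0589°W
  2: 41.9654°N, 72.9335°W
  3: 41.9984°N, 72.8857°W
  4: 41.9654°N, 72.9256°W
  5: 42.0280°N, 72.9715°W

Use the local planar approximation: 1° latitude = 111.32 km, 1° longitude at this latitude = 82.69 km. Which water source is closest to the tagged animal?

Distances from 41.9924°N, 73.0170°W:
1: √((-0.0274·111.32)² + (-0.0419·82.69)²) = √(9.303525 + 12.004222) = 4.6160 km
2: √((-0.0270·111.32)² + (0.0835·82.69)²) = √(9.033872 + 47.673708) = 7.5304 km
3: √((0.0060·111.32)² + (0.1313·82.69)²) = √(0.446117 + 117.878727) = 10.8777 km
4: √((-0.0270·111.32)² + (0.0914·82.69)²) = √(9.033872 + 57.121338) = 8.1336 km
5: √((0.0356·111.32)² + (0.0455·82.69)²) = √(15.705306 + 14.155616) = 5.4645 km
Minimum: 1 at 4.6160 km.

1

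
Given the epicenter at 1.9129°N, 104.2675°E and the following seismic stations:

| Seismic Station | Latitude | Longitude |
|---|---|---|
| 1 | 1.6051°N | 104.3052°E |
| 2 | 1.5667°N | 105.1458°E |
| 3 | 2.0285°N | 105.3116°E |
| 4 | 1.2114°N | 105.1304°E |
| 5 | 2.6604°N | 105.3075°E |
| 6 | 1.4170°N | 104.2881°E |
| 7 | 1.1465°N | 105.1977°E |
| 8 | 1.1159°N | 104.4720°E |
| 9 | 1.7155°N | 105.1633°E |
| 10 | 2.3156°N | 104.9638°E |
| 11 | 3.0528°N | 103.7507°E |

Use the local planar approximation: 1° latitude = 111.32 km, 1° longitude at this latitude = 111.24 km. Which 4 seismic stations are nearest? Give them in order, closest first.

Distances from 1.9129°N, 104.2675°E:
1: 34.5200 km
2: 105.0283 km
3: 116.8564 km
4: 123.7420 km
5: 142.5071 km
6: 55.2511 km
7: 134.1116 km
8: 91.5920 km
9: 102.0429 km
10: 89.4936 km
11: 139.3089 km
Sorted: 1 (34.5200 km) < 6 (55.2511 km) < 10 (89.4936 km) < 8 (91.5920 km) < 9 (102.0429 km) < 2 (105.0283 km) < …

1, 6, 10, 8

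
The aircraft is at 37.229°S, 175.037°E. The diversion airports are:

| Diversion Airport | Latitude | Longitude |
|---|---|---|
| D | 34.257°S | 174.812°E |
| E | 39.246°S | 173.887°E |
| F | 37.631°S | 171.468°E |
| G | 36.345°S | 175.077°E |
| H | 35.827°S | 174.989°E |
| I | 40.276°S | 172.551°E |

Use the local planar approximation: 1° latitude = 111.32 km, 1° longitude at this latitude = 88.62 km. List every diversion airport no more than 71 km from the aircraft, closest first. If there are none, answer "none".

Distances from 37.229°S, 175.037°E:
D: √((2.972·111.32)² + (-0.225·88.62)²) = √(109457.11712 + 397.58366) = 331.443 km
E: √((-2.017·111.32)² + (-1.150·88.62)²) = √(50414.81661 + 10386.25957) = 246.579 km
F: √((-0.402·111.32)² + (-3.569·88.62)²) = √(2002.61978 + 100036.06206) = 319.435 km
G: √((0.884·111.32)² + (0.040·88.62)²) = √(9683.91403 + 12.56561) = 98.471 km
H: √((1.402·111.32)² + (-0.048·88.62)²) = √(24358.04467 + 18.09447) = 156.129 km
I: √((-3.047·111.32)² + (-2.486·88.62)²) = √(115051.24000 + 48536.19648) = 404.459 km
Threshold 71 km: none within range.

none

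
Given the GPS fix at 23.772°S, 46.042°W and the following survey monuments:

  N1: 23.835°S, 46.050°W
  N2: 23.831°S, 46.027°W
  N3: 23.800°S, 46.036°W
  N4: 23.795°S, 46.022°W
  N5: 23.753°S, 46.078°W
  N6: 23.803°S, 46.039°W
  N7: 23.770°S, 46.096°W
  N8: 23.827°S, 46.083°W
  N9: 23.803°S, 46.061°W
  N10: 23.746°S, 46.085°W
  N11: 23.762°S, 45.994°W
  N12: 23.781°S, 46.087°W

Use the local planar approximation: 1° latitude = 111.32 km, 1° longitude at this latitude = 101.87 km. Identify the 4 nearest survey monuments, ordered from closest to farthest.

N3, N4, N6, N9

Distances from 23.772°S, 46.042°W:
N1: √((-0.063·111.32)² + (-0.008·101.87)²) = √(49.18441 + 0.66416) = 7.060 km
N2: √((-0.059·111.32)² + (0.015·101.87)²) = √(43.13705 + 2.33494) = 6.743 km
N3: √((-0.028·111.32)² + (0.006·101.87)²) = √(9.71544 + 0.37359) = 3.176 km
N4: √((-0.023·111.32)² + (0.020·101.87)²) = √(6.55544 + 4.15100) = 3.272 km
N5: √((0.019·111.32)² + (-0.036·101.87)²) = √(4.47356 + 13.44924) = 4.234 km
N6: √((-0.031·111.32)² + (0.003·101.87)²) = √(11.90885 + 0.09340) = 3.464 km
N7: √((0.002·111.32)² + (-0.054·101.87)²) = √(0.04957 + 30.26078) = 5.505 km
N8: √((-0.055·111.32)² + (-0.041·101.87)²) = √(37.48623 + 17.44457) = 7.412 km
N9: √((-0.031·111.32)² + (-0.019·101.87)²) = √(11.90885 + 3.74628) = 3.957 km
N10: √((0.026·111.32)² + (-0.043·101.87)²) = √(8.37709 + 19.18799) = 5.250 km
N11: √((0.010·111.32)² + (0.048·101.87)²) = √(1.23921 + 23.90975) = 5.015 km
N12: √((-0.009·111.32)² + (-0.045·101.87)²) = √(1.00376 + 21.01443) = 4.692 km
Sorted: N3 (3.176 km) < N4 (3.272 km) < N6 (3.464 km) < N9 (3.957 km) < N5 (4.234 km) < N12 (4.692 km) < …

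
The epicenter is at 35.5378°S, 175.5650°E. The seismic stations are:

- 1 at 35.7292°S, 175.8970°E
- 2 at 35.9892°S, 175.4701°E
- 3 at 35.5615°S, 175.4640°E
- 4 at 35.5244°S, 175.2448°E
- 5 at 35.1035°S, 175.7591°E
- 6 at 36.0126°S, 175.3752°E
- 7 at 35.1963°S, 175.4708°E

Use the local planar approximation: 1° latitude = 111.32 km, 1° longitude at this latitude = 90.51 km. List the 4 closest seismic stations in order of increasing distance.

3, 4, 1, 7

Distances from 35.5378°S, 175.5650°E:
1: 36.8366 km
2: 50.9787 km
3: 9.5146 km
4: 29.0197 km
5: 51.4393 km
6: 55.5764 km
7: 38.9601 km
Sorted: 3 (9.5146 km) < 4 (29.0197 km) < 1 (36.8366 km) < 7 (38.9601 km) < 2 (50.9787 km) < 5 (51.4393 km) < …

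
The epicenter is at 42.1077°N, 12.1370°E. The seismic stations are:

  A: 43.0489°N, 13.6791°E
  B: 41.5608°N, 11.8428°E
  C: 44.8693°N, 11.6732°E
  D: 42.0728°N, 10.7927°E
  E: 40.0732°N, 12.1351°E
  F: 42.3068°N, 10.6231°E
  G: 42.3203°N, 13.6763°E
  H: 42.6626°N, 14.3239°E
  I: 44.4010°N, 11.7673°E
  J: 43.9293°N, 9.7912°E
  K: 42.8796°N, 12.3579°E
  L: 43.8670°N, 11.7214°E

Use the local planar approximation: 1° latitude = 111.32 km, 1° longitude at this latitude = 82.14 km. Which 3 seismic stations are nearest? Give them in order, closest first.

B, K, D

Distances from 42.1077°N, 12.1370°E:
A: √((0.9412·111.32)² + (1.5421·82.14)²) = √(10977.671543 + 16044.806038) = 164.3852 km
B: √((-0.5469·111.32)² + (-0.2942·82.14)²) = √(3706.484959 + 583.975643) = 65.5016 km
C: √((2.7616·111.32)² + (-0.4638·82.14)²) = √(94507.863072 + 1451.345750) = 309.7728 km
D: √((-0.0349·111.32)² + (-1.3443·82.14)²) = √(15.093753 + 12192.753514) = 110.4891 km
E: √((-2.0345·111.32)² + (-0.0019·82.14)²) = √(51293.434999 + 0.024357) = 226.4806 km
F: √((0.1991·111.32)² + (-1.5139·82.14)²) = √(491.234562 + 15463.356733) = 126.3115 km
G: √((0.2126·111.32)² + (1.5393·82.14)²) = √(560.109470 + 15986.593637) = 128.6340 km
H: √((0.5549·111.32)² + (2.1869·82.14)²) = √(3815.714259 + 32267.643209) = 189.9562 km
I: √((2.2933·111.32)² + (-0.3697·82.14)²) = √(65173.063751 + 922.164285) = 257.0899 km
J: √((1.8216·111.32)² + (-2.3458·82.14)²) = √(41119.936047 + 37127.128480) = 279.7268 km
K: √((0.7719·111.32)² + (0.2209·82.14)²) = √(7383.605373 + 329.231082) = 87.8228 km
L: √((1.7593·111.32)² + (-0.4156·82.14)²) = √(38355.372132 + 1165.360986) = 198.7982 km
Sorted: B (65.5016 km) < K (87.8228 km) < D (110.4891 km) < F (126.3115 km) < G (128.6340 km) < …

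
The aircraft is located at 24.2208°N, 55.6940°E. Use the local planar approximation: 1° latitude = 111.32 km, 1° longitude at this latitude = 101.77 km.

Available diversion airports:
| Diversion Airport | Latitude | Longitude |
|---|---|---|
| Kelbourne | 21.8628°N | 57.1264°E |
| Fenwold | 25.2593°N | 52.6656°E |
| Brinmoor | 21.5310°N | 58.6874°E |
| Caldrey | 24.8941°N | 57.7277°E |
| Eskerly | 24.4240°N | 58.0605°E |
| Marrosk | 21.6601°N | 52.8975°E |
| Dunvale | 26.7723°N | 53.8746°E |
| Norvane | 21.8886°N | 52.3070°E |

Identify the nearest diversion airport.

Distances from 24.2208°N, 55.6940°E:
Kelbourne: √((-2.3580·111.32)² + (1.4324·101.77)²) = √(68902.344055 + 21250.452085) = 300.2546 km
Fenwold: √((1.0385·111.32)² + (-3.0284·101.77)²) = √(13364.705618 + 94987.405195) = 329.1688 km
Brinmoor: √((-2.6898·111.32)² + (2.9934·101.77)²) = √(89657.448171 + 92804.504794) = 427.1557 km
Caldrey: √((0.6733·111.32)² + (2.0337·101.77)²) = √(5617.765727 + 42836.435607) = 220.1232 km
Eskerly: √((0.2032·111.32)² + (2.3665·101.77)²) = √(511.674534 + 58003.281826) = 241.8986 km
Marrosk: √((-2.5607·111.32)² + (-2.7965·101.77)²) = √(81257.563943 + 80997.049006) = 402.8084 km
Dunvale: √((2.5515·111.32)² + (-1.8194·101.77)²) = √(80674.733728 + 34284.350768) = 339.0562 km
Norvane: √((-2.3322·111.32)² + (-3.3870·101.77)²) = √(67402.806097 + 118814.636131) = 431.5292 km
Minimum: Caldrey at 220.1232 km.

Caldrey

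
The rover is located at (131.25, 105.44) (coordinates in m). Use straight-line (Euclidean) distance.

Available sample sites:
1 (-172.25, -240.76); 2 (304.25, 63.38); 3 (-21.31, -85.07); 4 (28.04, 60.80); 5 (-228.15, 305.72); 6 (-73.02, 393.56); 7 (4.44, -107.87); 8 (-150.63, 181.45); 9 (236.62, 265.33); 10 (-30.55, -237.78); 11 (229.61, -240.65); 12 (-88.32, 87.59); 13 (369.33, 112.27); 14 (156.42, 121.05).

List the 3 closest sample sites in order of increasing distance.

Distances from (131.25, 105.44):
1: 460.40 m
2: 178.04 m
3: 244.07 m
4: 112.45 m
5: 411.44 m
6: 353.18 m
7: 248.16 m
8: 291.95 m
9: 191.49 m
10: 379.45 m
11: 359.80 m
12: 220.29 m
13: 238.18 m
14: 29.62 m
Sorted: 14 (29.62 m) < 4 (112.45 m) < 2 (178.04 m) < 9 (191.49 m) < 12 (220.29 m) < …

14, 4, 2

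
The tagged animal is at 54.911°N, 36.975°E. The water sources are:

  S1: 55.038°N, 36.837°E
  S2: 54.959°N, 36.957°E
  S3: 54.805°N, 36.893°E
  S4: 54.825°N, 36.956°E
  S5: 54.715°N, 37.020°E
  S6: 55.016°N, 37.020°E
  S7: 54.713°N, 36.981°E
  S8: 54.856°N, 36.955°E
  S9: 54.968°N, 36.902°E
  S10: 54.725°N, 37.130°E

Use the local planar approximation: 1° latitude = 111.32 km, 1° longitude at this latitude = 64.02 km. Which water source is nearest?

S2

Distances from 54.911°N, 36.975°E:
S1: 16.671 km
S2: 5.466 km
S3: 12.915 km
S4: 9.650 km
S5: 22.008 km
S6: 12.038 km
S7: 22.045 km
S8: 6.255 km
S9: 7.881 km
S10: 22.961 km
Minimum: S2 at 5.466 km.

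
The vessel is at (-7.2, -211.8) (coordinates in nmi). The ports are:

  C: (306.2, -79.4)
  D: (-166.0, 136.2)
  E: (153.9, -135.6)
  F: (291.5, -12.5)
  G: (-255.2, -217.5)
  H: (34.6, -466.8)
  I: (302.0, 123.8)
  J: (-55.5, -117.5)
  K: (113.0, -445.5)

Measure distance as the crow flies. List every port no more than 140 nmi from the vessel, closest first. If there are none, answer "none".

J

Distances from (-7.2, -211.8):
C: 340.2 nmi
D: 382.5 nmi
E: 178.2 nmi
F: 359.1 nmi
G: 248.1 nmi
H: 258.4 nmi
I: 456.3 nmi
J: 105.9 nmi
K: 262.8 nmi
Threshold 140 nmi: J (105.9 nmi) is within range.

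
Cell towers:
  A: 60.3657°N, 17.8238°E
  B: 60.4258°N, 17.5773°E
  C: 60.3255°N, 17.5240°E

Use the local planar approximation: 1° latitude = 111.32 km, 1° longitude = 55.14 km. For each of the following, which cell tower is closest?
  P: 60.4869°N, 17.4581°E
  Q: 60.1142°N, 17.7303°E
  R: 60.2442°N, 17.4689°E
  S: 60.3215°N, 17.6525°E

P at 60.4869°N, 17.4581°E:
  A: 24.2621 km
  B: 9.4585 km
  C: 18.3308 km
  → nearest: B (9.4585 km)
Q at 60.1142°N, 17.7303°E:
  A: 28.4677 km
  B: 35.6985 km
  C: 26.1281 km
  → nearest: C (26.1281 km)
R at 60.2442°N, 17.4689°E:
  A: 23.7884 km
  B: 21.0808 km
  C: 9.5467 km
  → nearest: C (9.5467 km)
S at 60.3215°N, 17.6525°E:
  A: 10.6502 km
  B: 12.3289 km
  C: 7.0995 km
  → nearest: C (7.0995 km)

P→B; Q→C; R→C; S→C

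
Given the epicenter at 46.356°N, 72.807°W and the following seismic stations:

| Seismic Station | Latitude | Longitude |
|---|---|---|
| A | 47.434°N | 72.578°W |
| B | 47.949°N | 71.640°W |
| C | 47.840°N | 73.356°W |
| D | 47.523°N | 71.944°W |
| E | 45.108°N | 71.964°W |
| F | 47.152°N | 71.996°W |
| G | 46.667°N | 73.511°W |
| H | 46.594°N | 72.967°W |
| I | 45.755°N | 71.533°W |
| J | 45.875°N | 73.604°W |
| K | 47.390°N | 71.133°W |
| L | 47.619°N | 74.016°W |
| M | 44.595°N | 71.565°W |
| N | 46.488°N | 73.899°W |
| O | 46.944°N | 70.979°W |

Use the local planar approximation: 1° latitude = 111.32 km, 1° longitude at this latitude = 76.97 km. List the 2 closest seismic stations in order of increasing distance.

Distances from 46.356°N, 72.807°W:
A: 121.291 km
B: 198.784 km
C: 170.518 km
D: 145.908 km
E: 153.333 km
F: 108.390 km
G: 64.302 km
H: 29.217 km
I: 118.709 km
J: 81.427 km
K: 172.774 km
L: 168.603 km
M: 218.102 km
N: 85.326 km
O: 155.182 km
Sorted: H (29.217 km) < G (64.302 km) < J (81.427 km) < N (85.326 km) < …

H, G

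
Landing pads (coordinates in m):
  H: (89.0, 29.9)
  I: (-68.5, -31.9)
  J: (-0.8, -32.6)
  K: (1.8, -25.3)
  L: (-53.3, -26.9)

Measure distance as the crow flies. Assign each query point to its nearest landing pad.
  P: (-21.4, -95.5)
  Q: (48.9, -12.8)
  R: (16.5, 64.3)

P at (-21.4, -95.5):
  H: 167.1 m
  I: 79.1 m
  J: 66.2 m
  K: 73.9 m
  L: 75.7 m
  → nearest: J (66.2 m)
Q at (48.9, -12.8):
  H: 58.6 m
  I: 118.9 m
  J: 53.5 m
  K: 48.7 m
  L: 103.2 m
  → nearest: K (48.7 m)
R at (16.5, 64.3):
  H: 80.2 m
  I: 128.4 m
  J: 98.4 m
  K: 90.8 m
  L: 114.8 m
  → nearest: H (80.2 m)

P→J; Q→K; R→H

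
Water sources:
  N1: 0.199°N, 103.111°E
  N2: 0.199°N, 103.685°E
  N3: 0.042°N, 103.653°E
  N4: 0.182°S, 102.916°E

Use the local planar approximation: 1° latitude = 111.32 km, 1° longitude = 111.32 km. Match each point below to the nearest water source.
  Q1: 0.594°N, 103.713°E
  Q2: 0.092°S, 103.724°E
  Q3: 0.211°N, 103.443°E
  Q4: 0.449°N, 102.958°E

Q1 at 0.594°N, 103.713°E:
  N1: 80.153 km
  N2: 44.082 km
  N3: 61.811 km
  N4: 123.830 km
  → nearest: N2 (44.082 km)
Q2 at 0.092°S, 103.724°E:
  N1: 75.538 km
  N2: 32.684 km
  N3: 16.881 km
  N4: 90.503 km
  → nearest: N3 (16.881 km)
Q3 at 0.211°N, 103.443°E:
  N1: 36.982 km
  N2: 26.973 km
  N3: 30.007 km
  N4: 73.182 km
  → nearest: N2 (26.973 km)
Q4 at 0.449°N, 102.958°E:
  N1: 32.628 km
  N2: 85.581 km
  N3: 89.657 km
  N4: 70.398 km
  → nearest: N1 (32.628 km)

Q1→N2; Q2→N3; Q3→N2; Q4→N1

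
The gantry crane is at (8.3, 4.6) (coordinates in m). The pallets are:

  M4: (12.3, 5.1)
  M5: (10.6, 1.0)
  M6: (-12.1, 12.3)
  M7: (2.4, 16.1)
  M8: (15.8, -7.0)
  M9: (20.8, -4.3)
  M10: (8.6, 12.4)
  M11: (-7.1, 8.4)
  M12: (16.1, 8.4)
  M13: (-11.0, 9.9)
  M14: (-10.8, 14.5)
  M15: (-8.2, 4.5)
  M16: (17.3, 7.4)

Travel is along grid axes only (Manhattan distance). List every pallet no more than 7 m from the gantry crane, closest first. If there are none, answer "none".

M4, M5

Distances from (8.3, 4.6):
M4: |4.0| + |0.5| = 4.0 + 0.5 = 4.5 m
M5: |2.3| + |-3.6| = 2.3 + 3.6 = 5.9 m
M6: |-20.4| + |7.7| = 20.4 + 7.7 = 28.1 m
M7: |-5.9| + |11.5| = 5.9 + 11.5 = 17.4 m
M8: |7.5| + |-11.6| = 7.5 + 11.6 = 19.1 m
M9: |12.5| + |-8.9| = 12.5 + 8.9 = 21.4 m
M10: |0.3| + |7.8| = 0.3 + 7.8 = 8.1 m
M11: |-15.4| + |3.8| = 15.4 + 3.8 = 19.2 m
M12: |7.8| + |3.8| = 7.8 + 3.8 = 11.6 m
M13: |-19.3| + |5.3| = 19.3 + 5.3 = 24.6 m
M14: |-19.1| + |9.9| = 19.1 + 9.9 = 29.0 m
M15: |-16.5| + |-0.1| = 16.5 + 0.1 = 16.6 m
M16: |9.0| + |2.8| = 9.0 + 2.8 = 11.8 m
Threshold 7 m: M4 (4.5 m), M5 (5.9 m) are within range.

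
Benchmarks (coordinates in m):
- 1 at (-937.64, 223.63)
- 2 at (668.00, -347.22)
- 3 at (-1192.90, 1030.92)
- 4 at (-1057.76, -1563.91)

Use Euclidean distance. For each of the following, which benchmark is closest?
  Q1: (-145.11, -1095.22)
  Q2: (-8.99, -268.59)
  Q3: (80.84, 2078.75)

Q1 at (-145.11, -1095.22):
  1: √((-792.53)² + (1318.85)²) = √(628103.8009 + 1739365.3225) = 1538.66 m
  2: √((813.11)² + (748.00)²) = √(661147.8721 + 559504.0000) = 1104.83 m
  3: √((-1047.79)² + (2126.14)²) = √(1097863.8841 + 4520471.2996) = 2370.30 m
  4: √((-912.65)² + (-468.69)²) = √(832930.0225 + 219670.3161) = 1025.96 m
  → nearest: 4 (1025.96 m)
Q2 at (-8.99, -268.59):
  1: √((-928.65)² + (492.22)²) = √(862390.8225 + 242280.5284) = 1051.03 m
  2: √((676.99)² + (-78.63)²) = √(458315.4601 + 6182.6769) = 681.54 m
  3: √((-1183.91)² + (1299.51)²) = √(1401642.8881 + 1688726.2401) = 1757.94 m
  4: √((-1048.77)² + (-1295.32)²) = √(1099918.5129 + 1677853.9024) = 1666.67 m
  → nearest: 2 (681.54 m)
Q3 at (80.84, 2078.75):
  1: √((-1018.48)² + (-1855.12)²) = √(1037301.5104 + 3441470.2144) = 2116.31 m
  2: √((587.16)² + (-2425.97)²) = √(344756.8656 + 5885330.4409) = 2496.01 m
  3: √((-1273.74)² + (-1047.83)²) = √(1622413.5876 + 1097947.7089) = 1649.35 m
  4: √((-1138.60)² + (-3642.66)²) = √(1296409.9600 + 13268971.8756) = 3816.46 m
  → nearest: 3 (1649.35 m)

Q1→4; Q2→2; Q3→3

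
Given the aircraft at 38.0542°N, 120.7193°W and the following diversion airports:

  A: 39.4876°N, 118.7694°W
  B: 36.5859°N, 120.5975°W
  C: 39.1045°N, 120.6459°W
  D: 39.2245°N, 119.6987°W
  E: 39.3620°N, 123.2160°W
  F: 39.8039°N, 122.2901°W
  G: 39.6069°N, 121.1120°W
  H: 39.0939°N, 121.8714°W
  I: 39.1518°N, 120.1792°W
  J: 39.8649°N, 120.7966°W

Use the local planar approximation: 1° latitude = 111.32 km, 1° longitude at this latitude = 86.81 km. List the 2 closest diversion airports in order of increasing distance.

C, I

Distances from 38.0542°N, 120.7193°W:
A: 232.6240 km
B: 163.7928 km
C: 117.0929 km
D: 157.5499 km
E: 261.0946 km
F: 237.7652 km
G: 176.1763 km
H: 152.9653 km
I: 130.8718 km
J: 201.6788 km
Sorted: C (117.0929 km) < I (130.8718 km) < H (152.9653 km) < D (157.5499 km) < …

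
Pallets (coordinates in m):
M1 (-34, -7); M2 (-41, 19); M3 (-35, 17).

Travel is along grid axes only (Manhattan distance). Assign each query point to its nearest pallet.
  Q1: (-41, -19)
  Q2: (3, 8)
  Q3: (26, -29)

Q1→M1; Q2→M3; Q3→M1

Q1 at (-41, -19):
  M1: |7| + |12| = 7 + 12 = 19 m
  M2: |0| + |38| = 0 + 38 = 38 m
  M3: |6| + |36| = 6 + 36 = 42 m
  → nearest: M1 (19 m)
Q2 at (3, 8):
  M1: |-37| + |-15| = 37 + 15 = 52 m
  M2: |-44| + |11| = 44 + 11 = 55 m
  M3: |-38| + |9| = 38 + 9 = 47 m
  → nearest: M3 (47 m)
Q3 at (26, -29):
  M1: |-60| + |22| = 60 + 22 = 82 m
  M2: |-67| + |48| = 67 + 48 = 115 m
  M3: |-61| + |46| = 61 + 46 = 107 m
  → nearest: M1 (82 m)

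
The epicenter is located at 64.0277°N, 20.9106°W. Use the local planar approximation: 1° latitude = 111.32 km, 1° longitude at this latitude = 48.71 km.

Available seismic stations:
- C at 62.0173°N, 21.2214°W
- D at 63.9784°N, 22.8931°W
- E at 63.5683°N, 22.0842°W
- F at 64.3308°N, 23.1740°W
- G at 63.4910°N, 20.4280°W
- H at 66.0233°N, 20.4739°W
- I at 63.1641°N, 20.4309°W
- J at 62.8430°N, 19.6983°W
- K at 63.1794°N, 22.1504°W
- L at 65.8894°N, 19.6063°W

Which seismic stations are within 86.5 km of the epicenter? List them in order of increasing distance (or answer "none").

G, E

Distances from 64.0277°N, 20.9106°W:
C: √((-2.0104·111.32)² + (-0.3108·48.71)²) = √(50085.423058 + 229.191380) = 224.3092 km
D: √((-0.0493·111.32)² + (-1.9825·48.71)²) = √(30.118978 + 9325.296541) = 96.7234 km
E: √((-0.4594·111.32)² + (-1.1736·48.71)²) = √(2615.341330 + 3267.957959) = 76.7027 km
F: √((0.3031·111.32)² + (-2.2634·48.71)²) = √(1138.461289 + 12155.109687) = 115.2977 km
G: √((-0.5367·111.32)² + (0.4826·48.71)²) = √(3569.518079 + 552.600017) = 64.2037 km
H: √((1.9956·111.32)² + (0.4367·48.71)²) = √(49350.707806 + 452.483392) = 223.1663 km
I: √((-0.8636·111.32)² + (0.4797·48.71)²) = √(9242.121267 + 545.978695) = 98.9348 km
J: √((-1.1847·111.32)² + (1.2123·48.71)²) = √(17392.546464 + 3487.036309) = 144.4977 km
K: √((-0.8483·111.32)² + (-1.2398·48.71)²) = √(8917.545406 + 3647.031574) = 112.0918 km
L: √((1.8617·111.32)² + (1.3043·48.71)²) = √(42950.259569 + 4036.372584) = 216.7640 km
Threshold 86.5 km: G (64.2037 km), E (76.7027 km) are within range.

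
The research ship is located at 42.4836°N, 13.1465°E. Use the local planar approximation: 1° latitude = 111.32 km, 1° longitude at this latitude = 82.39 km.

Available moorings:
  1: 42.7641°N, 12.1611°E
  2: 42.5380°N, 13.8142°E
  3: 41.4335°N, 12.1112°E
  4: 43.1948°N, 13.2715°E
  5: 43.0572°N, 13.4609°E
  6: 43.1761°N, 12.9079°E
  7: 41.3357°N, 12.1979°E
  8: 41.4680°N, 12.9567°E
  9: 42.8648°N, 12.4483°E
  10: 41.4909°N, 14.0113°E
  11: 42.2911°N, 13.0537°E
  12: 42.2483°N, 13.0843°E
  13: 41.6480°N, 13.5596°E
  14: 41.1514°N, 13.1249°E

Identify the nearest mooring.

Distances from 42.4836°N, 13.1465°E:
1: √((0.2805·111.32)² + (-0.9854·82.39)²) = √(975.016862 + 6591.346181) = 86.9848 km
2: √((0.0544·111.32)² + (0.6677·82.39)²) = √(36.672811 + 3026.298469) = 55.3441 km
3: √((-1.0501·111.32)² + (-1.0353·82.39)²) = √(13664.939470 + 7275.811413) = 144.7092 km
4: √((0.7112·111.32)² + (0.1250·82.39)²) = √(6268.013039 + 106.064252) = 79.8378 km
5: √((0.5736·111.32)² + (0.3144·82.39)²) = √(4077.225020 + 670.986960) = 68.9073 km
6: √((0.6925·111.32)² + (-0.2386·82.39)²) = √(5942.729339 + 386.446950) = 79.5561 km
7: √((-1.1479·111.32)² + (-0.9486·82.39)²) = √(16328.808926 + 6108.228097) = 149.7900 km
8: √((-1.0156·111.32)² + (-0.1898·82.39)²) = √(12781.792995 + 244.535222) = 114.1329 km
9: √((0.3812·111.32)² + (-0.6982·82.39)²) = √(1800.744841 + 3309.090880) = 71.4831 km
10: √((-0.9927·111.32)² + (0.8648·82.39)²) = √(12211.877498 + 5076.686761) = 131.4860 km
11: √((-0.1925·111.32)² + (-0.0928·82.39)²) = √(459.206327 + 58.458135) = 22.7522 km
12: √((-0.2353·111.32)² + (-0.0622·82.39)²) = √(686.104471 + 26.262120) = 26.6902 km
13: √((-0.8356·111.32)² + (0.4131·82.39)²) = √(8652.532873 + 1158.402259) = 99.0502 km
14: √((-1.3322·111.32)² + (-0.0216·82.39)²) = √(21993.039487 + 3.167062) = 148.3112 km
Minimum: 11 at 22.7522 km.

11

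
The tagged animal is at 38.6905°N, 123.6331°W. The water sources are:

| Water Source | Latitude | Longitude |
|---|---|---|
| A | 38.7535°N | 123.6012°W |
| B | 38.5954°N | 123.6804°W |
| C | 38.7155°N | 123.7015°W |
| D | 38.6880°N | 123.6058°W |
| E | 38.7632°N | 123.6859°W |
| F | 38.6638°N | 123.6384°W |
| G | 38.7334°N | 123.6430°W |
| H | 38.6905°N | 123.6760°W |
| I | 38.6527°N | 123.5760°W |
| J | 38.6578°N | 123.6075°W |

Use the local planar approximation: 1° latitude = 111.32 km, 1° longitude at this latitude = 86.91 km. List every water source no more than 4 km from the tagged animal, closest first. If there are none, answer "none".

Distances from 38.6905°N, 123.6331°W:
A: √((0.0630·111.32)² + (0.0319·86.91)²) = √(49.184413 + 7.686363) = 7.5413 km
B: √((-0.0951·111.32)² + (-0.0473·86.91)²) = √(112.074660 + 16.899030) = 11.3567 km
C: √((0.0250·111.32)² + (-0.0684·86.91)²) = √(7.745089 + 35.338792) = 6.5638 km
D: √((-0.0025·111.32)² + (0.0273·86.91)²) = √(0.077451 + 5.629435) = 2.3889 km
E: √((0.0727·111.32)² + (-0.0528·86.91)²) = √(65.496066 + 21.057526) = 9.3034 km
F: √((-0.0267·111.32)² + (-0.0053·86.91)²) = √(8.834234 + 0.212174) = 3.0077 km
G: √((0.0429·111.32)² + (-0.0099·86.91)²) = √(22.806623 + 0.740304) = 4.8525 km
H: √((0.0000·111.32)² + (-0.0429·86.91)²) = √(0.000000 + 13.901257) = 3.7284 km
I: √((-0.0378·111.32)² + (0.0571·86.91)²) = √(17.706389 + 24.627012) = 6.5064 km
J: √((-0.0327·111.32)² + (0.0256·86.91)²) = √(13.250794 + 4.950162) = 4.2663 km
Threshold 4 km: D (2.3889 km), F (3.0077 km), H (3.7284 km) are within range.

D, F, H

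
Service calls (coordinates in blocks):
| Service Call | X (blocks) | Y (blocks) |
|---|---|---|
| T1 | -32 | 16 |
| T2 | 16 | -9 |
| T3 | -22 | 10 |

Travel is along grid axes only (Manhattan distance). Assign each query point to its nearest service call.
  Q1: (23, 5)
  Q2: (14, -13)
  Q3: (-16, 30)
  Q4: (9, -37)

Q1 at (23, 5):
  T1: |-55| + |11| = 55 + 11 = 66 blocks
  T2: |-7| + |-14| = 7 + 14 = 21 blocks
  T3: |-45| + |5| = 45 + 5 = 50 blocks
  → nearest: T2 (21 blocks)
Q2 at (14, -13):
  T1: |-46| + |29| = 46 + 29 = 75 blocks
  T2: |2| + |4| = 2 + 4 = 6 blocks
  T3: |-36| + |23| = 36 + 23 = 59 blocks
  → nearest: T2 (6 blocks)
Q3 at (-16, 30):
  T1: |-16| + |-14| = 16 + 14 = 30 blocks
  T2: |32| + |-39| = 32 + 39 = 71 blocks
  T3: |-6| + |-20| = 6 + 20 = 26 blocks
  → nearest: T3 (26 blocks)
Q4 at (9, -37):
  T1: |-41| + |53| = 41 + 53 = 94 blocks
  T2: |7| + |28| = 7 + 28 = 35 blocks
  T3: |-31| + |47| = 31 + 47 = 78 blocks
  → nearest: T2 (35 blocks)

Q1→T2; Q2→T2; Q3→T3; Q4→T2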